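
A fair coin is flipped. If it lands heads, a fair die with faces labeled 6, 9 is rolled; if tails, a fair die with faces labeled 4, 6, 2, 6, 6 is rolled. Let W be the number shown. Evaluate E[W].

E[W | heads] = (6+9)/2 = 15/2.
E[W | tails] = (4+6+2+6+6)/5 = 24/5.
By the law of total expectation,
E[W] = (1/2)·(15/2) + (1/2)·(24/5) = 123/20.

123/20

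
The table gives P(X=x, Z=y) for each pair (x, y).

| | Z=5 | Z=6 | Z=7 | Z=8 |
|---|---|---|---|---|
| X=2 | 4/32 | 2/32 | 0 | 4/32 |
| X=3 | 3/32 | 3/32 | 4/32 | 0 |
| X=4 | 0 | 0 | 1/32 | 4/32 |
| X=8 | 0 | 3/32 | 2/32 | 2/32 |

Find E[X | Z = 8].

P(Z = 8) = 5/16.
Σ X·P over the event = 2·(4/32) + 4·(4/32) + 8·(2/32) = 5/4.
E[X | Z = 8] = (5/4) / (5/16) = 4.

4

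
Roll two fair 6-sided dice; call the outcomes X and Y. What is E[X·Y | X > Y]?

P(X > Y) = 5/12.
Summing XY·P(x,y) over outcomes with X > Y gives 175/36.
E[X·Y | X > Y] = (175/36) / (5/12) = 35/3.

35/3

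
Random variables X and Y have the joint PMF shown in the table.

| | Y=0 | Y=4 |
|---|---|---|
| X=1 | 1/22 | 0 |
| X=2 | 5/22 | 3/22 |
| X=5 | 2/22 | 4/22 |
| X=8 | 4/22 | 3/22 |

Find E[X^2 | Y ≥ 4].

152/5

P(Y ≥ 4) = 5/11.
Σ X^2·P over the event = 4·(3/22) + 25·(4/22) + 64·(3/22) = 152/11.
E[X^2 | Y ≥ 4] = (152/11) / (5/11) = 152/5.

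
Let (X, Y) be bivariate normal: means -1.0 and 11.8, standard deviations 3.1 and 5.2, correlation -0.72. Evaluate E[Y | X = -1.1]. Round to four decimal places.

11.9208

The regression of Y on X has slope ρ·σ_Y/σ_X and passes through (μ_X, μ_Y).
E[Y | X=-1.1] = 11.8 + (-0.72)·(5.2/3.1)·(-1.1 − (-1.0)) = 11.8 + (-1.2077)·(-0.1) = 11.9208.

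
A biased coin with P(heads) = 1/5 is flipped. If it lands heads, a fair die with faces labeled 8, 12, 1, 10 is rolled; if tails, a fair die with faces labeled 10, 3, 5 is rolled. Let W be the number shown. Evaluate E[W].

E[W | heads] = (8+12+1+10)/4 = 31/4.
E[W | tails] = (10+3+5)/3 = 6.
By the law of total expectation,
E[W] = (1/5)·(31/4) + (4/5)·(6) = 127/20.

127/20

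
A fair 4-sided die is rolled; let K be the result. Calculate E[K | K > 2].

7/2

Given K > 2, K is equally likely to be any of {3, 4}.
E[K | K > 2] = (3 + 4) / 2 = 7/2.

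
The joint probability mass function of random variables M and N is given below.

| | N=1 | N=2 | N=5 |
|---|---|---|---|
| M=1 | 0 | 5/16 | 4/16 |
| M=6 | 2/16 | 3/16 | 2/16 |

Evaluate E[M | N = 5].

P(N = 5) = 3/8.
Σ M·P over the event = 1·(4/16) + 6·(2/16) = 1.
E[M | N = 5] = (1) / (3/8) = 8/3.

8/3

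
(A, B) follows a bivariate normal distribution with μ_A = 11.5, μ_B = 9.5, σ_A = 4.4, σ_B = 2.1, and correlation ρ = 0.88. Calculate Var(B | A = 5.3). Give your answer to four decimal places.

The conditional variance in a bivariate normal is σ_B²(1 − ρ²), independent of x.
Var(B | A=5.3) = (2.1)²·(1 − (0.88)²) = 4.41·0.2256 = 0.9949.

0.9949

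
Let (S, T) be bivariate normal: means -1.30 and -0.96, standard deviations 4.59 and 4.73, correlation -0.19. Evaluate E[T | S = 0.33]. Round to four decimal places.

For a bivariate normal, E[T | S=x] = μ_T + ρ·(σ_T/σ_S)·(x − μ_S).
E[T | S=0.33] = -0.96 + (-0.19)·(4.73/4.59)·(0.33 − (-1.30)) = -0.96 + (-0.195795)·(1.63) = -1.2791.

-1.2791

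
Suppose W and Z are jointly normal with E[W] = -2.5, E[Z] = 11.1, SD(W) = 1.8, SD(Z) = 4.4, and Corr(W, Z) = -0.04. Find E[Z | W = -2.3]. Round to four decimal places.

11.0804

E[Z | W=x] = μ_Z + ρ(σ_Z/σ_W)(x − μ_W) for jointly normal variables.
E[Z | W=-2.3] = 11.1 + (-0.04)·(4.4/1.8)·(-2.3 − (-2.5)) = 11.1 + (-0.097778)·(0.2) = 11.0804.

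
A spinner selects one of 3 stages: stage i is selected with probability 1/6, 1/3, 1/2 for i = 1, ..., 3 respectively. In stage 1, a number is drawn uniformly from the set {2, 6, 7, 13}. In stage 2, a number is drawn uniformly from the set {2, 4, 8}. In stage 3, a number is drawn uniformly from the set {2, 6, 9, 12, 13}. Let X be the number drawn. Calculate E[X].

623/90

E[X | stage 1] = (2+6+7+13)/4 = 7.
E[X | stage 2] = (2+4+8)/3 = 14/3.
E[X | stage 3] = (2+6+9+12+13)/5 = 42/5.
By the law of total expectation,
E[X] = (1/6)·(7) + (1/3)·(14/3) + (1/2)·(42/5) = 623/90.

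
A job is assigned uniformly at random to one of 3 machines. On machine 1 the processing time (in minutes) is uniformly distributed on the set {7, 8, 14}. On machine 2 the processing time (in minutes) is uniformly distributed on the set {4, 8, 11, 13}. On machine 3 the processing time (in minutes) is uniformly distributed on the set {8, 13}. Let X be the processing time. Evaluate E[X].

175/18

E[X | machine 1] = (7+8+14)/3 = 29/3.
E[X | machine 2] = (4+8+11+13)/4 = 9.
E[X | machine 3] = (8+13)/2 = 21/2.
By the law of total expectation,
E[X] = (1/3)·(29/3) + (1/3)·(9) + (1/3)·(21/2) = 175/18.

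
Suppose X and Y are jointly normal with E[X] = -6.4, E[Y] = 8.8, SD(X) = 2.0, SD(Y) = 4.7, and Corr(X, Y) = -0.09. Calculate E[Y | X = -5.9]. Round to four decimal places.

The regression of Y on X has slope ρ·σ_Y/σ_X and passes through (μ_X, μ_Y).
E[Y | X=-5.9] = 8.8 + (-0.09)·(4.7/2.0)·(-5.9 − (-6.4)) = 8.8 + (-0.2115)·(0.5) = 8.6943.

8.6943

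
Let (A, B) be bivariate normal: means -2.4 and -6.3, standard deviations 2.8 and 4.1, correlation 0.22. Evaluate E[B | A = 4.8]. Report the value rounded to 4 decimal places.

For a bivariate normal, E[B | A=x] = μ_B + ρ·(σ_B/σ_A)·(x − μ_A).
E[B | A=4.8] = -6.3 + (0.22)·(4.1/2.8)·(4.8 − (-2.4)) = -6.3 + (0.32214)·(7.2) = -3.9806.

-3.9806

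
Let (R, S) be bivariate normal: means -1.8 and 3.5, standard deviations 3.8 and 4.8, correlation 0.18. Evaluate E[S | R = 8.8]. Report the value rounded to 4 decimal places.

The regression of S on R has slope ρ·σ_S/σ_R and passes through (μ_R, μ_S).
E[S | R=8.8] = 3.5 + (0.18)·(4.8/3.8)·(8.8 − (-1.8)) = 3.5 + (0.22737)·(10.6) = 5.9101.

5.9101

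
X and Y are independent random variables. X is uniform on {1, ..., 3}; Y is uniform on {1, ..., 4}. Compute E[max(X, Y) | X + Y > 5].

Outcomes with X + Y > 5: (2,4), (3,3), (3,4), each with probability 1/12.
E[max(X, Y) | X + Y > 5] = (4 + 3 + 4) / 3 = 11/3.

11/3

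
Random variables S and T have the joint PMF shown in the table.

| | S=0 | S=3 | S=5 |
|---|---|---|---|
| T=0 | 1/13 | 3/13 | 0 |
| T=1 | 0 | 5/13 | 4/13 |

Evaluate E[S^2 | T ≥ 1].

145/9

P(T ≥ 1) = 9/13.
Summing S^2·P(S=x,T=y) over the conditioning event gives 145/13.
E[S^2 | T ≥ 1] = (145/13) / (9/13) = 145/9.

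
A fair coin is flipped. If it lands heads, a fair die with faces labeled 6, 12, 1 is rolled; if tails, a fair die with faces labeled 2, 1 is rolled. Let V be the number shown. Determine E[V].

E[V | heads] = (6+12+1)/3 = 19/3.
E[V | tails] = (2+1)/2 = 3/2.
E[V] = (1/2)·(19/3) + (1/2)·(3/2) = 47/12.

47/12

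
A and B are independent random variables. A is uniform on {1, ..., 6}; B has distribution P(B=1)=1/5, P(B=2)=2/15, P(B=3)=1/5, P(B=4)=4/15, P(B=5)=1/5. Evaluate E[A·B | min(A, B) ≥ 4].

P(min(A, B) ≥ 4) = 7/30.
Summing AB·P(x,y) over outcomes with min(A, B) ≥ 4 gives 31/6.
E[A·B | min(A, B) ≥ 4] = (31/6) / (7/30) = 155/7.

155/7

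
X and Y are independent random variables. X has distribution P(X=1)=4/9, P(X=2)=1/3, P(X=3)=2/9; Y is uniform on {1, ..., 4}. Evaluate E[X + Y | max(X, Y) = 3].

61/13

P(max(X, Y) = 3) = 13/36.
Summing (X+Y)·P(x,y) over outcomes with max(X, Y) = 3 gives 61/36.
E[X + Y | max(X, Y) = 3] = (61/36) / (13/36) = 61/13.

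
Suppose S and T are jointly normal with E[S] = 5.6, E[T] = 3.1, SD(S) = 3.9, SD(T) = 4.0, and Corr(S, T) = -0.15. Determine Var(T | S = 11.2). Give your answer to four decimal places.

15.6400

For a bivariate normal, Var(T | S=x) = σ_T²(1 − ρ²).
Var(T | S=11.2) = (4.0)²·(1 − (-0.15)²) = 16·0.9775 = 15.6400.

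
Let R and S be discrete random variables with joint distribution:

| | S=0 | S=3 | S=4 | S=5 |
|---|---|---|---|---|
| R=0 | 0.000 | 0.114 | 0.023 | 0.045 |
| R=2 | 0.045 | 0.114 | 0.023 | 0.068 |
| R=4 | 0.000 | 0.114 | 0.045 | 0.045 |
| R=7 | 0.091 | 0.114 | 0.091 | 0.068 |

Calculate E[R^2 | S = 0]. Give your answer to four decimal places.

P(S = 0) = 0.136.
Σ R^2·P over the event = 4·(0.045) + 49·(0.091) = 4.639.
E[R^2 | S = 0] = (4.639) / (0.136) = 34.1103.

34.1103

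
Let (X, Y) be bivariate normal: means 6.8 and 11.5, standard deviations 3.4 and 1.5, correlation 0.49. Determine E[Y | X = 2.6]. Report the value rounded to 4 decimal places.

10.5921

E[Y | X=x] = μ_Y + ρ(σ_Y/σ_X)(x − μ_X) for jointly normal variables.
E[Y | X=2.6] = 11.5 + (0.49)·(1.5/3.4)·(2.6 − (6.8)) = 11.5 + (0.216176)·(-4.2) = 10.5921.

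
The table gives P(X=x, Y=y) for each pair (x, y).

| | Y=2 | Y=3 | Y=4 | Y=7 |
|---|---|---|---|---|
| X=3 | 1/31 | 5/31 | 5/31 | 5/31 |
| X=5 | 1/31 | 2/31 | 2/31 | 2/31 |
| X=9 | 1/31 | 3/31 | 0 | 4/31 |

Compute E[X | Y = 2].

17/3

P(Y = 2) = 3/31.
Σ X·P over the event = 3·(1/31) + 5·(1/31) + 9·(1/31) = 17/31.
E[X | Y = 2] = (17/31) / (3/31) = 17/3.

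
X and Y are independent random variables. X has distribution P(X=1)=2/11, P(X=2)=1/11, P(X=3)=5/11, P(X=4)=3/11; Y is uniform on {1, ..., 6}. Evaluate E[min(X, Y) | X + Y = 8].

P(X + Y = 8) = 3/22.
Summing min(X,Y)·P(x,y) over outcomes with X + Y = 8 gives 29/66.
E[min(X, Y) | X + Y = 8] = (29/66) / (3/22) = 29/9.

29/9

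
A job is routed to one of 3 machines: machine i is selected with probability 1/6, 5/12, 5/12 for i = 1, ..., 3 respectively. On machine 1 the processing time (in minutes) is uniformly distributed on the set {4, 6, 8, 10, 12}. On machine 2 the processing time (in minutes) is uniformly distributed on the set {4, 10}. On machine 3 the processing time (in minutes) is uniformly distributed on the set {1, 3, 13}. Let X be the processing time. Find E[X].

E[X | machine 1] = (4+6+8+10+12)/5 = 8.
E[X | machine 2] = (4+10)/2 = 7.
E[X | machine 3] = (1+3+13)/3 = 17/3.
E[X] = (1/6)·(8) + (5/12)·(7) + (5/12)·(17/3) = 119/18.

119/18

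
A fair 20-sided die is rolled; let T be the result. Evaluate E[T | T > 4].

25/2

P(T > 4) = 4/5.
E[T | T > 4] = (10) / (4/5) = 25/2.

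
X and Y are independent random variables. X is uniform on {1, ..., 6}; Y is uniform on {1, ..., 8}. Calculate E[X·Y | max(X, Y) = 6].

216/11

P(max(X, Y) = 6) = 11/48.
Summing XY·P(x,y) over outcomes with max(X, Y) = 6 gives 9/2.
E[X·Y | max(X, Y) = 6] = (9/2) / (11/48) = 216/11.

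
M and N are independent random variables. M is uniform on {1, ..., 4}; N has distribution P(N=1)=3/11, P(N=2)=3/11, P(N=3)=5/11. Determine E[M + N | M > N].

26/5

P(M > N) = 5/11.
Summing (M+N)·P(x,y) over outcomes with M > N gives 26/11.
E[M + N | M > N] = (26/11) / (5/11) = 26/5.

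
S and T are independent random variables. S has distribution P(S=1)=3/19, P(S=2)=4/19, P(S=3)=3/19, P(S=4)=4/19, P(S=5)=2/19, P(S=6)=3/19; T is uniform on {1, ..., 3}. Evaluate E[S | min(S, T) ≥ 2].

P(min(S, T) ≥ 2) = 32/57.
Summing S·P(x,y) over outcomes with min(S, T) ≥ 2 gives 122/57.
E[S | min(S, T) ≥ 2] = (122/57) / (32/57) = 61/16.

61/16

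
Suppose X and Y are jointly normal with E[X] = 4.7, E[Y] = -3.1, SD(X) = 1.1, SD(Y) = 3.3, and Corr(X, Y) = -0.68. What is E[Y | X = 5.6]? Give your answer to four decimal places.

E[Y | X=x] = μ_Y + ρ(σ_Y/σ_X)(x − μ_X) for jointly normal variables.
E[Y | X=5.6] = -3.1 + (-0.68)·(3.3/1.1)·(5.6 − (4.7)) = -3.1 + (-2.04)·(0.9) = -4.9360.

-4.9360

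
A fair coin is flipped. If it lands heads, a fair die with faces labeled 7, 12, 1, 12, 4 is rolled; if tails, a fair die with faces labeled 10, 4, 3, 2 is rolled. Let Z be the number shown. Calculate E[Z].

239/40

E[Z | heads] = (7+12+1+12+4)/5 = 36/5.
E[Z | tails] = (10+4+3+2)/4 = 19/4.
By the law of total expectation,
E[Z] = (1/2)·(36/5) + (1/2)·(19/4) = 239/40.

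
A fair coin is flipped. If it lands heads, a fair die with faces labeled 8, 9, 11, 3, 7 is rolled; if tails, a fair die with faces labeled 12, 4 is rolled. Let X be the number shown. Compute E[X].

39/5

E[X | heads] = (8+9+11+3+7)/5 = 38/5.
E[X | tails] = (12+4)/2 = 8.
By the law of total expectation,
E[X] = (1/2)·(38/5) + (1/2)·(8) = 39/5.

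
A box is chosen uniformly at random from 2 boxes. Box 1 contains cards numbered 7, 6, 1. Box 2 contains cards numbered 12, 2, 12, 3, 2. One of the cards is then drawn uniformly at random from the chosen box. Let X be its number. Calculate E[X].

163/30

E[X | box 1] = (7+6+1)/3 = 14/3.
E[X | box 2] = (12+2+12+3+2)/5 = 31/5.
By the law of total expectation,
E[X] = (1/2)·(14/3) + (1/2)·(31/5) = 163/30.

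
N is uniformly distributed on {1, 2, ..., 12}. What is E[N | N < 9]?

Given N < 9, N is equally likely to be any of {1, 2, 3, 4, 5, 6, 7, 8}.
E[N | N < 9] = (1 + 2 + 3 + 4 + 5 + 6 + 7 + 8) / 8 = 9/2.

9/2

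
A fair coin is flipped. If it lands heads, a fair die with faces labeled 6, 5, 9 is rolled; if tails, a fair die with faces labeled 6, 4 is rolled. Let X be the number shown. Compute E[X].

35/6

E[X | heads] = (6+5+9)/3 = 20/3.
E[X | tails] = (6+4)/2 = 5.
E[X] = (1/2)·(20/3) + (1/2)·(5) = 35/6.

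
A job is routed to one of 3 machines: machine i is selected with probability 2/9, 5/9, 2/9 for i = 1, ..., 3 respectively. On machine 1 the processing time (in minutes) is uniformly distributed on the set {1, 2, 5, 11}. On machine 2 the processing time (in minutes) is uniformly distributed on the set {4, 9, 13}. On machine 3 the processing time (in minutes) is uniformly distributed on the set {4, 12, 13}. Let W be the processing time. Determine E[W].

E[W | machine 1] = (1+2+5+11)/4 = 19/4.
E[W | machine 2] = (4+9+13)/3 = 26/3.
E[W | machine 3] = (4+12+13)/3 = 29/3.
By the law of total expectation,
E[W] = (2/9)·(19/4) + (5/9)·(26/3) + (2/9)·(29/3) = 433/54.

433/54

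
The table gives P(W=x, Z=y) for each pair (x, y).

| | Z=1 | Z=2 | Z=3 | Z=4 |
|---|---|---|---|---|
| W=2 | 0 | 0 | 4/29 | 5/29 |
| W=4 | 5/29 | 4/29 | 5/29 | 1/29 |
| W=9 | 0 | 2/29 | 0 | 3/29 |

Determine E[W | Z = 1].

4

P(Z = 1) = 5/29.
Σ W·P over the event = 4·(5/29) = 20/29.
E[W | Z = 1] = (20/29) / (5/29) = 4.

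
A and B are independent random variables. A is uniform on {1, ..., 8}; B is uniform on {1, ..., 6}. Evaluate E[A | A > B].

160/27

P(A > B) = 9/16.
Summing A·P(x,y) over outcomes with A > B gives 10/3.
E[A | A > B] = (10/3) / (9/16) = 160/27.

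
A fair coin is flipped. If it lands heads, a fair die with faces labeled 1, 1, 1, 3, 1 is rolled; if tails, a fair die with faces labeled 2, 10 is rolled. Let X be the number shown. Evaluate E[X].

E[X | heads] = (1+1+1+3+1)/5 = 7/5.
E[X | tails] = (2+10)/2 = 6.
By the law of total expectation,
E[X] = (1/2)·(7/5) + (1/2)·(6) = 37/10.

37/10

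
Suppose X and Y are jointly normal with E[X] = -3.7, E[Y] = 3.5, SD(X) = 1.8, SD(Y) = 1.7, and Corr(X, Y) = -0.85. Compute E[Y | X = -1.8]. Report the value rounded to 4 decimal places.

The regression of Y on X has slope ρ·σ_Y/σ_X and passes through (μ_X, μ_Y).
E[Y | X=-1.8] = 3.5 + (-0.85)·(1.7/1.8)·(-1.8 − (-3.7)) = 3.5 + (-0.80278)·(1.9) = 1.9747.

1.9747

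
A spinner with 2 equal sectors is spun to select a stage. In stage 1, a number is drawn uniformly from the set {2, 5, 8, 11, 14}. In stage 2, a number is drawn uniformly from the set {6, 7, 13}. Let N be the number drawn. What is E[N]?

25/3

E[N | stage 1] = (2+5+8+11+14)/5 = 8.
E[N | stage 2] = (6+7+13)/3 = 26/3.
By the law of total expectation,
E[N] = (1/2)·(8) + (1/2)·(26/3) = 25/3.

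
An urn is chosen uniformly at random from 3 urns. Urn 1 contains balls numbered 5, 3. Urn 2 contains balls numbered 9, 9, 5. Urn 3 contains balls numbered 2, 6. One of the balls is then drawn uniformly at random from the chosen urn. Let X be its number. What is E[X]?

E[X | urn 1] = (5+3)/2 = 4.
E[X | urn 2] = (9+9+5)/3 = 23/3.
E[X | urn 3] = (2+6)/2 = 4.
By the law of total expectation,
E[X] = (1/3)·(4) + (1/3)·(23/3) + (1/3)·(4) = 47/9.

47/9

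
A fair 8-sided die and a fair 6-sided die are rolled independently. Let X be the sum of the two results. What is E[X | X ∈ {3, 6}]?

36/7

P(X ∈ {3, 6}) = 7/48.
Σ over the event: 3·1/24 + 6·5/48 = 3/4.
E[X | X ∈ {3, 6}] = (3/4) / (7/48) = 36/7.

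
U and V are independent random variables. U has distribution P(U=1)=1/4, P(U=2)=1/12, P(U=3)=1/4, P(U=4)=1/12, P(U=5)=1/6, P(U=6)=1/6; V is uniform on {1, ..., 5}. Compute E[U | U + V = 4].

P(U + V = 4) = 7/60.
Summing U·P(x,y) over outcomes with U + V = 4 gives 7/30.
E[U | U + V = 4] = (7/30) / (7/60) = 2.

2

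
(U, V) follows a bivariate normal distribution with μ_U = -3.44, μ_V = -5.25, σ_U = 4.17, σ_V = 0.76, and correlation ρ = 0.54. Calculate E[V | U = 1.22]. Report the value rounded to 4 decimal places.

-4.7914

The regression of V on U has slope ρ·σ_V/σ_U and passes through (μ_U, μ_V).
E[V | U=1.22] = -5.25 + (0.54)·(0.76/4.17)·(1.22 − (-3.44)) = -5.25 + (0.098417)·(4.66) = -4.7914.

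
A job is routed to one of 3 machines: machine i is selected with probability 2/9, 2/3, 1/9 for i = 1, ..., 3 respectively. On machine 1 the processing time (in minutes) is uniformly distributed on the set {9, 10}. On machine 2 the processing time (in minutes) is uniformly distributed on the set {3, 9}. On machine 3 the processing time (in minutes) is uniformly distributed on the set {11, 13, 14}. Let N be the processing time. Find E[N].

E[N | machine 1] = (9+10)/2 = 19/2.
E[N | machine 2] = (3+9)/2 = 6.
E[N | machine 3] = (11+13+14)/3 = 38/3.
By the law of total expectation,
E[N] = (2/9)·(19/2) + (2/3)·(6) + (1/9)·(38/3) = 203/27.

203/27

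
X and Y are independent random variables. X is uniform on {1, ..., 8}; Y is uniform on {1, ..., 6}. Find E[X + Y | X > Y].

79/9

P(X > Y) = 9/16.
Summing (X+Y)·P(x,y) over outcomes with X > Y gives 79/16.
E[X + Y | X > Y] = (79/16) / (9/16) = 79/9.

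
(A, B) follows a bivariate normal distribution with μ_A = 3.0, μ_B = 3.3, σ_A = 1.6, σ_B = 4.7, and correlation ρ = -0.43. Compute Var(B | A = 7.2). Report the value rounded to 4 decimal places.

18.0056

Var(B | A=x) = (1 − ρ²)·σ_B².
Var(B | A=7.2) = (4.7)²·(1 − (-0.43)²) = 22.09·0.8151 = 18.0056.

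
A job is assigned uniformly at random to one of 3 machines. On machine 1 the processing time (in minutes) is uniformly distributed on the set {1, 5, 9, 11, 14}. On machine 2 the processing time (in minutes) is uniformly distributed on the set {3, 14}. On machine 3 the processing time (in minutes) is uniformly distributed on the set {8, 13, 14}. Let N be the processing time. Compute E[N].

169/18

E[N | machine 1] = (1+5+9+11+14)/5 = 8.
E[N | machine 2] = (3+14)/2 = 17/2.
E[N | machine 3] = (8+13+14)/3 = 35/3.
By the law of total expectation,
E[N] = (1/3)·(8) + (1/3)·(17/2) + (1/3)·(35/3) = 169/18.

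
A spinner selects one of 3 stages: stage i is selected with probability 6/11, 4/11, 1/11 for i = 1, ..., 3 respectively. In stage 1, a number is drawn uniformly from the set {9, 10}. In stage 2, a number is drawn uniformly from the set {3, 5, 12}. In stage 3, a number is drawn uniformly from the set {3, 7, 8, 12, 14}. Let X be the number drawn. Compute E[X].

E[X | stage 1] = (9+10)/2 = 19/2.
E[X | stage 2] = (3+5+12)/3 = 20/3.
E[X | stage 3] = (3+7+8+12+14)/5 = 44/5.
E[X] = (6/11)·(19/2) + (4/11)·(20/3) + (1/11)·(44/5) = 1387/165.

1387/165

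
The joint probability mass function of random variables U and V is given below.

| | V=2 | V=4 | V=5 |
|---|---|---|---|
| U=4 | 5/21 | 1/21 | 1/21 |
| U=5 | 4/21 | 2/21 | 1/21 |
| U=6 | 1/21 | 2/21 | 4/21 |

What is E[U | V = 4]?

P(V = 4) = 5/21.
Σ U·P over the event = 4·(1/21) + 5·(2/21) + 6·(2/21) = 26/21.
E[U | V = 4] = (26/21) / (5/21) = 26/5.

26/5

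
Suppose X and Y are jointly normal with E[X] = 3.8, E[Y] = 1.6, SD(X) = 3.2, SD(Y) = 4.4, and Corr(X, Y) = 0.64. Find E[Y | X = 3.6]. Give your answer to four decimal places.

1.4240

The regression of Y on X has slope ρ·σ_Y/σ_X and passes through (μ_X, μ_Y).
E[Y | X=3.6] = 1.6 + (0.64)·(4.4/3.2)·(3.6 − (3.8)) = 1.6 + (0.88)·(-0.2) = 1.4240.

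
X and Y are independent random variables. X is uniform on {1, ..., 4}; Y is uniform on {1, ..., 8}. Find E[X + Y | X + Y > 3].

P(X + Y > 3) = 29/32.
Summing (X+Y)·P(x,y) over outcomes with X + Y > 3 gives 27/4.
E[X + Y | X + Y > 3] = (27/4) / (29/32) = 216/29.

216/29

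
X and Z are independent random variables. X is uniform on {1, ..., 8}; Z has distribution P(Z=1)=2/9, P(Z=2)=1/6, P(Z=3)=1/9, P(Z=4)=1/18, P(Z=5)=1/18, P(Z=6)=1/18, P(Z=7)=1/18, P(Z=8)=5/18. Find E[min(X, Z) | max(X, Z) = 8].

218/53

P(max(X, Z) = 8) = 53/144.
Summing min(X,Z)·P(x,y) over outcomes with max(X, Z) = 8 gives 109/72.
E[min(X, Z) | max(X, Z) = 8] = (109/72) / (53/144) = 218/53.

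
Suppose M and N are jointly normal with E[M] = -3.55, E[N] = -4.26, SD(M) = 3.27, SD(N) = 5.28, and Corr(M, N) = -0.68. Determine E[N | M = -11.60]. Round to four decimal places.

4.5788

For a bivariate normal, E[N | M=x] = μ_N + ρ·(σ_N/σ_M)·(x − μ_M).
E[N | M=-11.60] = -4.26 + (-0.68)·(5.28/3.27)·(-11.60 − (-3.55)) = -4.26 + (-1.097982)·(-8.05) = 4.5788.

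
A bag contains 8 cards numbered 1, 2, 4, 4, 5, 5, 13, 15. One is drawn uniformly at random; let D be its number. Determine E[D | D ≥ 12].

14

P(D ≥ 12) = 1/4.
Σ over the event: 13·1/8 + 15·1/8 = 7/2.
E[D | D ≥ 12] = (7/2) / (1/4) = 14.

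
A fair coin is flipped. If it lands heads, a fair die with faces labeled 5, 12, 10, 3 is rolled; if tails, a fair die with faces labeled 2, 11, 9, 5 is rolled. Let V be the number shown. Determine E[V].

E[V | heads] = (5+12+10+3)/4 = 15/2.
E[V | tails] = (2+11+9+5)/4 = 27/4.
By the law of total expectation,
E[V] = (1/2)·(15/2) + (1/2)·(27/4) = 57/8.

57/8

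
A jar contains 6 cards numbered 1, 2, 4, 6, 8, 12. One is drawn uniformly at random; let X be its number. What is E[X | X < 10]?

21/5

P(X < 10) = 5/6.
Σ over the event: 1·1/6 + 2·1/6 + 4·1/6 + 6·1/6 + 8·1/6 = 7/2.
E[X | X < 10] = (7/2) / (5/6) = 21/5.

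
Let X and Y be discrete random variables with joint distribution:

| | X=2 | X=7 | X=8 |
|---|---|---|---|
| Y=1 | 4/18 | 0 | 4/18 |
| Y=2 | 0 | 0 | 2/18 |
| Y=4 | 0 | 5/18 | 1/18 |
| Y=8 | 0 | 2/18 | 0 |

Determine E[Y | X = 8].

P(X = 8) = 7/18.
Σ Y·P over the event = 1·(4/18) + 2·(2/18) + 4·(1/18) = 2/3.
E[Y | X = 8] = (2/3) / (7/18) = 12/7.

12/7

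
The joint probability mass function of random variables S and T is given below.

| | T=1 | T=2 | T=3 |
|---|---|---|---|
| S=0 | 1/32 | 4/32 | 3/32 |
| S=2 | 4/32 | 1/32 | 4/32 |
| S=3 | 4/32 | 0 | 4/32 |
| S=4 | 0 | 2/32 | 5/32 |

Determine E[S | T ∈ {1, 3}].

12/5

P(T ∈ {1, 3}) = 25/32.
Σ S·P over the event = 0·(1/32) + 0·(3/32) + 2·(4/32) + 2·(4/32) + 3·(4/32) + 3·(4/32) + 4·(5/32) = 15/8.
E[S | T ∈ {1, 3}] = (15/8) / (25/32) = 12/5.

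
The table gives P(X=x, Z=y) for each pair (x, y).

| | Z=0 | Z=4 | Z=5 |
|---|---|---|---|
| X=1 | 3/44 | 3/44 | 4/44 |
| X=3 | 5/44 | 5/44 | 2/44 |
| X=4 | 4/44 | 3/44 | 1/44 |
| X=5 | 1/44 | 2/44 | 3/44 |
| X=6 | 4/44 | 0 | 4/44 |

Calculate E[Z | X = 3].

5/2

P(X = 3) = 3/11.
Summing Z·P(X=x,Z=y) over the conditioning event gives 15/22.
E[Z | X = 3] = (15/22) / (3/11) = 5/2.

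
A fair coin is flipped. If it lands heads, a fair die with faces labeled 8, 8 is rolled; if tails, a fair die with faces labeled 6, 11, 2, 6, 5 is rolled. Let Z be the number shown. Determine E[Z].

E[Z | heads] = (8+8)/2 = 8.
E[Z | tails] = (6+11+2+6+5)/5 = 6.
By the law of total expectation,
E[Z] = (1/2)·(8) + (1/2)·(6) = 7.

7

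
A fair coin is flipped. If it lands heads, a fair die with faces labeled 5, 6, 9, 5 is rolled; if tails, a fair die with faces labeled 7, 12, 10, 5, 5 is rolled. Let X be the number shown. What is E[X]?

281/40

E[X | heads] = (5+6+9+5)/4 = 25/4.
E[X | tails] = (7+12+10+5+5)/5 = 39/5.
By the law of total expectation,
E[X] = (1/2)·(25/4) + (1/2)·(39/5) = 281/40.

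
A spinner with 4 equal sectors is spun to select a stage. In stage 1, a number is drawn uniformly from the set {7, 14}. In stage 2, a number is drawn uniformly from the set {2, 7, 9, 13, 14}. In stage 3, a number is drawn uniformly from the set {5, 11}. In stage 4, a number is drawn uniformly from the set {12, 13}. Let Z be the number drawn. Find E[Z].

E[Z | stage 1] = (7+14)/2 = 21/2.
E[Z | stage 2] = (2+7+9+13+14)/5 = 9.
E[Z | stage 3] = (5+11)/2 = 8.
E[Z | stage 4] = (12+13)/2 = 25/2.
By the law of total expectation,
E[Z] = (1/4)·(21/2) + (1/4)·(9) + (1/4)·(8) + (1/4)·(25/2) = 10.

10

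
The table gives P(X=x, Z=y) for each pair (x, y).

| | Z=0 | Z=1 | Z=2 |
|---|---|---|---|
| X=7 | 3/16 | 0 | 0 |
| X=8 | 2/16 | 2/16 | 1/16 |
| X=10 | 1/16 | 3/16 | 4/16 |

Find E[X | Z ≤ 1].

P(Z ≤ 1) = 11/16.
Σ X·P over the event = 7·(3/16) + 8·(2/16) + 8·(2/16) + 10·(1/16) + 10·(3/16) = 93/16.
E[X | Z ≤ 1] = (93/16) / (11/16) = 93/11.

93/11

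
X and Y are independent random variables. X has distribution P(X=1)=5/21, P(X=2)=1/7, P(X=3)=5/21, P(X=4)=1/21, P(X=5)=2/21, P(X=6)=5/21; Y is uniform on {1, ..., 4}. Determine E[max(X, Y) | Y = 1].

10/3

P(Y = 1) = 1/4.
Summing max(X,Y)·P(x,y) over outcomes with Y = 1 gives 5/6.
E[max(X, Y) | Y = 1] = (5/6) / (1/4) = 10/3.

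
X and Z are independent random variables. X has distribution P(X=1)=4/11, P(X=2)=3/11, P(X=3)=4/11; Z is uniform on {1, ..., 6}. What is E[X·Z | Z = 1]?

2

P(Z = 1) = 1/6.
Summing XZ·P(x,y) over outcomes with Z = 1 gives 1/3.
E[X·Z | Z = 1] = (1/3) / (1/6) = 2.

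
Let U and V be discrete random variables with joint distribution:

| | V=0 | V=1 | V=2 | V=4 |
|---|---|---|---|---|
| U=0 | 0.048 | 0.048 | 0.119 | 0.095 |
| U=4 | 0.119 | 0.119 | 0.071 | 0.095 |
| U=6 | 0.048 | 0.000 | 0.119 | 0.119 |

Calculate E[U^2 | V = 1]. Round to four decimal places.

P(V = 1) = 0.167.
Σ U^2·P over the event = 0·(0.048) + 16·(0.119) = 1.904.
E[U^2 | V = 1] = (1.904) / (0.167) = 11.4012.

11.4012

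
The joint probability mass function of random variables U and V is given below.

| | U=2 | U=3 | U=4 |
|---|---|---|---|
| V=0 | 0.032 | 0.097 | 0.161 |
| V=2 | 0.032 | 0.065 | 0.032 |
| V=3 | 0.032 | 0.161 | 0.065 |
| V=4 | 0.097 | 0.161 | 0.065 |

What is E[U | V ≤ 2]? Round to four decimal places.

P(V ≤ 2) = 0.419.
Σ U·P over the event = 2·(0.032) + 2·(0.032) + 3·(0.097) + 3·(0.065) + 4·(0.161) + 4·(0.032) = 1.386.
E[U | V ≤ 2] = (1.386) / (0.419) = 3.3079.

3.3079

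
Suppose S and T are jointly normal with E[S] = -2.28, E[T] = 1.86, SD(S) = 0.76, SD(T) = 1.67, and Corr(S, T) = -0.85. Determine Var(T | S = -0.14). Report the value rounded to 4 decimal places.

0.7739

The conditional variance in a bivariate normal is σ_T²(1 − ρ²), independent of x.
Var(T | S=-0.14) = (1.67)²·(1 − (-0.85)²) = 2.7889·0.2775 = 0.7739.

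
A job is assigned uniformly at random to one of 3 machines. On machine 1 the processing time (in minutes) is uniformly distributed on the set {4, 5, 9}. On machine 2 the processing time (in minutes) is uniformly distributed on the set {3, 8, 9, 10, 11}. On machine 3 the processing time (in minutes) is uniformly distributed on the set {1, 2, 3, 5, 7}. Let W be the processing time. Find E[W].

E[W | machine 1] = (4+5+9)/3 = 6.
E[W | machine 2] = (3+8+9+10+11)/5 = 41/5.
E[W | machine 3] = (1+2+3+5+7)/5 = 18/5.
By the law of total expectation,
E[W] = (1/3)·(6) + (1/3)·(41/5) + (1/3)·(18/5) = 89/15.

89/15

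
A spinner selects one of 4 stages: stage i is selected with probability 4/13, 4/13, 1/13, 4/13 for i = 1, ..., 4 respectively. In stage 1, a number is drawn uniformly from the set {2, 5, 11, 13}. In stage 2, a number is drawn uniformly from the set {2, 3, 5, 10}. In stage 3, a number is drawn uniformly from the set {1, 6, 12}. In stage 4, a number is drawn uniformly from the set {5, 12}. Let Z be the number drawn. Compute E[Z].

274/39

E[Z | stage 1] = (2+5+11+13)/4 = 31/4.
E[Z | stage 2] = (2+3+5+10)/4 = 5.
E[Z | stage 3] = (1+6+12)/3 = 19/3.
E[Z | stage 4] = (5+12)/2 = 17/2.
By the law of total expectation,
E[Z] = (4/13)·(31/4) + (4/13)·(5) + (1/13)·(19/3) + (4/13)·(17/2) = 274/39.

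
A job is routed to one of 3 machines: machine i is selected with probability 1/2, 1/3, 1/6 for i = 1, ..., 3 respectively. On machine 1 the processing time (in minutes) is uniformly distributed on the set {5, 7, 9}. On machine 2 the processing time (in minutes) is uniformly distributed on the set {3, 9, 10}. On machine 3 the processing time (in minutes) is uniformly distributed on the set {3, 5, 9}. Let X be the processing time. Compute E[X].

62/9

E[X | machine 1] = (5+7+9)/3 = 7.
E[X | machine 2] = (3+9+10)/3 = 22/3.
E[X | machine 3] = (3+5+9)/3 = 17/3.
E[X] = (1/2)·(7) + (1/3)·(22/3) + (1/6)·(17/3) = 62/9.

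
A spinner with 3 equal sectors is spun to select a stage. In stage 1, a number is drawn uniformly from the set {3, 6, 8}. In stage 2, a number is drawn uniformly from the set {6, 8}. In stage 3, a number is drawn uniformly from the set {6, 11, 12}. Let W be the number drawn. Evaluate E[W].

67/9

E[W | stage 1] = (3+6+8)/3 = 17/3.
E[W | stage 2] = (6+8)/2 = 7.
E[W | stage 3] = (6+11+12)/3 = 29/3.
By the law of total expectation,
E[W] = (1/3)·(17/3) + (1/3)·(7) + (1/3)·(29/3) = 67/9.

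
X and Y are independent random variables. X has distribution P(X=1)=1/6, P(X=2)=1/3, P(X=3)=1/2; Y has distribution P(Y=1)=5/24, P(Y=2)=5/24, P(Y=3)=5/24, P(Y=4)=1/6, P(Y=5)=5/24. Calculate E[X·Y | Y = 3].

P(Y = 3) = 5/24.
Summing XY·P(x,y) over outcomes with Y = 3 gives 35/24.
E[X·Y | Y = 3] = (35/24) / (5/24) = 7.

7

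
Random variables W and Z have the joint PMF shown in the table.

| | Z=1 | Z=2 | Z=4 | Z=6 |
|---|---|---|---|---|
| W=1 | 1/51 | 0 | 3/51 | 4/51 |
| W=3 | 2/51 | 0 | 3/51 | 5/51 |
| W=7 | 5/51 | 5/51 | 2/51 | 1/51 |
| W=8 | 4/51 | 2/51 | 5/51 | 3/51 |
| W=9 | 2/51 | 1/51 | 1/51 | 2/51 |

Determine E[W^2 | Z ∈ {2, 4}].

983/22

P(Z ∈ {2, 4}) = 22/51.
Σ W^2·P over the event = 1·(3/51) + 9·(3/51) + 49·(5/51) + 49·(2/51) + 64·(2/51) + 64·(5/51) + 81·(1/51) + 81·(1/51) = 983/51.
E[W^2 | Z ∈ {2, 4}] = (983/51) / (22/51) = 983/22.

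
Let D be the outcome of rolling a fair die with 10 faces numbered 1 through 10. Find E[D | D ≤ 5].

Given D ≤ 5, D is equally likely to be any of {1, 2, 3, 4, 5}.
E[D | D ≤ 5] = (1 + 2 + 3 + 4 + 5) / 5 = 3.

3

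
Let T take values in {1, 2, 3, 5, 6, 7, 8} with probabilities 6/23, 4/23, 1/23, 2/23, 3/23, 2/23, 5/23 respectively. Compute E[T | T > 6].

P(T > 6) = 7/23.
Σ over the event: 7·2/23 + 8·5/23 = 54/23.
E[T | T > 6] = (54/23) / (7/23) = 54/7.

54/7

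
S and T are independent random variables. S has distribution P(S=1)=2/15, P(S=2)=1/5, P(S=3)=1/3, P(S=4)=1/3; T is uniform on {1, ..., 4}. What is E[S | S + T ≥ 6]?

P(S + T ≥ 6) = 7/15.
Summing S·P(x,y) over outcomes with S + T ≥ 6 gives 8/5.
E[S | S + T ≥ 6] = (8/5) / (7/15) = 24/7.

24/7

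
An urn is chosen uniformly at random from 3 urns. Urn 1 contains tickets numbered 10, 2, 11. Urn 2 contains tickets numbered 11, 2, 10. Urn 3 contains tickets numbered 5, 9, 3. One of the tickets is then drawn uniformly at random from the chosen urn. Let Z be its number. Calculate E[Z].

7

E[Z | urn 1] = (10+2+11)/3 = 23/3.
E[Z | urn 2] = (11+2+10)/3 = 23/3.
E[Z | urn 3] = (5+9+3)/3 = 17/3.
E[Z] = (1/3)·(23/3) + (1/3)·(23/3) + (1/3)·(17/3) = 7.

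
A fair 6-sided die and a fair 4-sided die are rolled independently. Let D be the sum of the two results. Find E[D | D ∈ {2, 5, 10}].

16/3

P(D ∈ {2, 5, 10}) = 1/4.
Σ over the event: 2·1/24 + 5·1/6 + 10·1/24 = 4/3.
E[D | D ∈ {2, 5, 10}] = (4/3) / (1/4) = 16/3.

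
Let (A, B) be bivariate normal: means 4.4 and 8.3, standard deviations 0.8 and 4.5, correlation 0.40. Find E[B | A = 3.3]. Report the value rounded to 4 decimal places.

The regression of B on A has slope ρ·σ_B/σ_A and passes through (μ_A, μ_B).
E[B | A=3.3] = 8.3 + (0.40)·(4.5/0.8)·(3.3 − (4.4)) = 8.3 + (2.25)·(-1.1) = 5.8250.

5.8250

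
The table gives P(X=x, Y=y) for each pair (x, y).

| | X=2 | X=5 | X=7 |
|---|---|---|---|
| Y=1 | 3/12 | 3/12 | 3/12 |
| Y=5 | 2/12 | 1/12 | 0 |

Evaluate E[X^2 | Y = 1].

P(Y = 1) = 3/4.
Σ X^2·P over the event = 4·(3/12) + 25·(3/12) + 49·(3/12) = 39/2.
E[X^2 | Y = 1] = (39/2) / (3/4) = 26.

26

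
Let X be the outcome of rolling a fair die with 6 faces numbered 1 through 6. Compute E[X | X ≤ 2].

Given X ≤ 2, X is equally likely to be any of {1, 2}.
E[X | X ≤ 2] = (1 + 2) / 2 = 3/2.

3/2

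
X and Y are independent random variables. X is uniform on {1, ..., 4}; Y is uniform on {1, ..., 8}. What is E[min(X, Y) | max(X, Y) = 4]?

16/7

P(max(X, Y) = 4) = 7/32.
Summing min(X,Y)·P(x,y) over outcomes with max(X, Y) = 4 gives 1/2.
E[min(X, Y) | max(X, Y) = 4] = (1/2) / (7/32) = 16/7.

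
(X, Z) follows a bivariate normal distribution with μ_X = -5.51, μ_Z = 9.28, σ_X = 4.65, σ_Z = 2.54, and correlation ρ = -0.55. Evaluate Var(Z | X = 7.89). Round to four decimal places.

For a bivariate normal, Var(Z | X=x) = σ_Z²(1 − ρ²).
Var(Z | X=7.89) = (2.54)²·(1 − (-0.55)²) = 6.4516·0.6975 = 4.5000.

4.5000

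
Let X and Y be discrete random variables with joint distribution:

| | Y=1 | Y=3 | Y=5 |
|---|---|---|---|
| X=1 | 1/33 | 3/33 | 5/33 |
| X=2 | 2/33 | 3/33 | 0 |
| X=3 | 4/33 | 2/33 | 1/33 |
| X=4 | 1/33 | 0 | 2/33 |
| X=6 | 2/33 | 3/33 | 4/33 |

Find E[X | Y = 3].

3

P(Y = 3) = 1/3.
Σ X·P over the event = 1·(3/33) + 2·(3/33) + 3·(2/33) + 6·(3/33) = 1.
E[X | Y = 3] = (1) / (1/3) = 3.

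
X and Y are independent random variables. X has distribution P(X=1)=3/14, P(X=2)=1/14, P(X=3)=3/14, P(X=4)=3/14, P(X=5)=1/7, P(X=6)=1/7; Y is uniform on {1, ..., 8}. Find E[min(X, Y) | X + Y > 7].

P(X + Y > 7) = 31/56.
Summing min(X,Y)·P(x,y) over outcomes with X + Y > 7 gives 113/56.
E[min(X, Y) | X + Y > 7] = (113/56) / (31/56) = 113/31.

113/31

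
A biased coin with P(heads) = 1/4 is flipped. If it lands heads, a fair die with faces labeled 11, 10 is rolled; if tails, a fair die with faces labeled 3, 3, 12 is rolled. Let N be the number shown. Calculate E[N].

E[N | heads] = (11+10)/2 = 21/2.
E[N | tails] = (3+3+12)/3 = 6.
E[N] = (1/4)·(21/2) + (3/4)·(6) = 57/8.

57/8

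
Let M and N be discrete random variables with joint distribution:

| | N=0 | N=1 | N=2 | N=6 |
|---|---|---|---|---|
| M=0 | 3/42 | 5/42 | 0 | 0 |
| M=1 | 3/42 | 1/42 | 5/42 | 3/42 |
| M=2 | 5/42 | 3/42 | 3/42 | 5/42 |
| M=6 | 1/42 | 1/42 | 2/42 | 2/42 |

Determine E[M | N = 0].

P(N = 0) = 2/7.
Σ M·P over the event = 0·(3/42) + 1·(3/42) + 2·(5/42) + 6·(1/42) = 19/42.
E[M | N = 0] = (19/42) / (2/7) = 19/12.

19/12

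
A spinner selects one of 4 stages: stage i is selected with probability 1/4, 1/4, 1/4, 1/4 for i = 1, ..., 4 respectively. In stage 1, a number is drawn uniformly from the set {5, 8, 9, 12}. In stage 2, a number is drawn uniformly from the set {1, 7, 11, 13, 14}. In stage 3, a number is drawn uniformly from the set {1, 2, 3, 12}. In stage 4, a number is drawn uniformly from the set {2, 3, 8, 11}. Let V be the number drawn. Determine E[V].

E[V | stage 1] = (5+8+9+12)/4 = 17/2.
E[V | stage 2] = (1+7+11+13+14)/5 = 46/5.
E[V | stage 3] = (1+2+3+12)/4 = 9/2.
E[V | stage 4] = (2+3+8+11)/4 = 6.
By the law of total expectation,
E[V] = (1/4)·(17/2) + (1/4)·(46/5) + (1/4)·(9/2) + (1/4)·(6) = 141/20.

141/20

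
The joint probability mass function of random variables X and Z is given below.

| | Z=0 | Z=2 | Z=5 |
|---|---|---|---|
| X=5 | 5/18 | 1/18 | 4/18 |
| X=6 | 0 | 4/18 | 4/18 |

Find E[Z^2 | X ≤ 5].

P(X ≤ 5) = 5/9.
Σ Z^2·P over the event = 0·(5/18) + 4·(1/18) + 25·(4/18) = 52/9.
E[Z^2 | X ≤ 5] = (52/9) / (5/9) = 52/5.

52/5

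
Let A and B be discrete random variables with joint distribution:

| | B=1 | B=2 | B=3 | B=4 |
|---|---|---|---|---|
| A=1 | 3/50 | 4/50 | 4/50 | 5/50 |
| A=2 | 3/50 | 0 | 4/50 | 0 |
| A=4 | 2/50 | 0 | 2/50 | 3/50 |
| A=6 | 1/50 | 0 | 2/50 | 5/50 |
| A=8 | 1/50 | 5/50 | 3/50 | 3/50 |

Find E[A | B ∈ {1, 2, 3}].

P(B ∈ {1, 2, 3}) = 17/25.
Summing A·P(A=x,B=y) over the conditioning event gives 131/50.
E[A | B ∈ {1, 2, 3}] = (131/50) / (17/25) = 131/34.

131/34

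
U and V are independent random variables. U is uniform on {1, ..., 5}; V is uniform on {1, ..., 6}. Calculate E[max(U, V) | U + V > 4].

P(U + V > 4) = 4/5.
Summing max(U,V)·P(x,y) over outcomes with U + V > 4 gives 56/15.
E[max(U, V) | U + V > 4] = (56/15) / (4/5) = 14/3.

14/3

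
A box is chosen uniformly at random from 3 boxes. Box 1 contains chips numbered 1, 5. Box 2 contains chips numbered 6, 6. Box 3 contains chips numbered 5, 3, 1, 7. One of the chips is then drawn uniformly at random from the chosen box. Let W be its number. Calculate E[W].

13/3

E[W | box 1] = (1+5)/2 = 3.
E[W | box 2] = (6+6)/2 = 6.
E[W | box 3] = (5+3+1+7)/4 = 4.
E[W] = (1/3)·(3) + (1/3)·(6) + (1/3)·(4) = 13/3.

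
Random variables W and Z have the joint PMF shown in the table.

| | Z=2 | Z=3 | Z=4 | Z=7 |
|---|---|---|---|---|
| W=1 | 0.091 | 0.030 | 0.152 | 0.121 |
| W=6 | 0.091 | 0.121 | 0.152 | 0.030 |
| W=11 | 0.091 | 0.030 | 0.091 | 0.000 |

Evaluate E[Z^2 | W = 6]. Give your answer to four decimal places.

13.5914

P(W = 6) = 0.394.
Σ Z^2·P over the event = 4·(0.091) + 9·(0.121) + 16·(0.152) + 49·(0.030) = 5.355.
E[Z^2 | W = 6] = (5.355) / (0.394) = 13.5914.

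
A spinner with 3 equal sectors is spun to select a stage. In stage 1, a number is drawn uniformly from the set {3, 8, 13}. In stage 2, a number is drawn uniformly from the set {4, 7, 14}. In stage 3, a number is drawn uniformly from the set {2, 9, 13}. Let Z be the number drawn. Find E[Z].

73/9

E[Z | stage 1] = (3+8+13)/3 = 8.
E[Z | stage 2] = (4+7+14)/3 = 25/3.
E[Z | stage 3] = (2+9+13)/3 = 8.
By the law of total expectation,
E[Z] = (1/3)·(8) + (1/3)·(25/3) + (1/3)·(8) = 73/9.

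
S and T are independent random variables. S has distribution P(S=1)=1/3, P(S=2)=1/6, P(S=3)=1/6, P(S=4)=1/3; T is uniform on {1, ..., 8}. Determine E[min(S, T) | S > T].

P(S > T) = 3/16.
Summing min(S,T)·P(x,y) over outcomes with S > T gives 1/3.
E[min(S, T) | S > T] = (1/3) / (3/16) = 16/9.

16/9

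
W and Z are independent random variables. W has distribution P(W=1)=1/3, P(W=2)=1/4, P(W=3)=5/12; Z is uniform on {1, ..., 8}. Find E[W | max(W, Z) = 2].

8/5

P(max(W, Z) = 2) = 5/48.
Summing W·P(x,y) over outcomes with max(W, Z) = 2 gives 1/6.
E[W | max(W, Z) = 2] = (1/6) / (5/48) = 8/5.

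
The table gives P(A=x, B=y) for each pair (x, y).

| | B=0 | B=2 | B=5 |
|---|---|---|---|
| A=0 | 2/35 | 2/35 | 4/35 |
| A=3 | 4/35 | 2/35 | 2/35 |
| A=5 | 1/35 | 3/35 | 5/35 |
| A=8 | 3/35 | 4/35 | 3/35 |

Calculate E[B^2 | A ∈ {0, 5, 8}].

112/9

P(A ∈ {0, 5, 8}) = 27/35.
Summing B^2·P(A=x,B=y) over the conditioning event gives 48/5.
E[B^2 | A ∈ {0, 5, 8}] = (48/5) / (27/35) = 112/9.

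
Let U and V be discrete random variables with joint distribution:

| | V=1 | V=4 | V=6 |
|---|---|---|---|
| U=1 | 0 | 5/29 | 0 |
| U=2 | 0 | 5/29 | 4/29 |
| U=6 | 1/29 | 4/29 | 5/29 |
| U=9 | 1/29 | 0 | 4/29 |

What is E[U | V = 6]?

74/13

P(V = 6) = 13/29.
Summing U·P(U=x,V=y) over the conditioning event gives 74/29.
E[U | V = 6] = (74/29) / (13/29) = 74/13.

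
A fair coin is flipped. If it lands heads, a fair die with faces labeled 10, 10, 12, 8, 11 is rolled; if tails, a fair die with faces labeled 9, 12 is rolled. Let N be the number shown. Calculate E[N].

207/20

E[N | heads] = (10+10+12+8+11)/5 = 51/5.
E[N | tails] = (9+12)/2 = 21/2.
E[N] = (1/2)·(51/5) + (1/2)·(21/2) = 207/20.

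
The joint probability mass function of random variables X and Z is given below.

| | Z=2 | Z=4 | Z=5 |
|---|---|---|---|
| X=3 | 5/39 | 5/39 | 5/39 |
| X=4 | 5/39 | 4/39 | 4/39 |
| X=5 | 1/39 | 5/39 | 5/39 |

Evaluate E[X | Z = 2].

40/11

P(Z = 2) = 11/39.
Summing X·P(X=x,Z=y) over the conditioning event gives 40/39.
E[X | Z = 2] = (40/39) / (11/39) = 40/11.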